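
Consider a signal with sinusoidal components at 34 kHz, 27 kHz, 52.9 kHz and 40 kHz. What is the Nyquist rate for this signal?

105.8 kHz

Highest-frequency component: 52.9 kHz.
Nyquist rate = 2 × 52.9 kHz = 105.8 kHz.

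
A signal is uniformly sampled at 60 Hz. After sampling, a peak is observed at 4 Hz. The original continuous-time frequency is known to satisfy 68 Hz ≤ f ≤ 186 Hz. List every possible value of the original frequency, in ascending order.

Frequencies that alias to 4 Hz are k·fs ± 4 Hz for integer k ≥ 0.
k=0: 4 Hz.
k=1: 56 Hz, 64 Hz.
k=2: 116 Hz, 124 Hz.
k=3: 176 Hz, 184 Hz.
k=4: 236 Hz, 244 Hz.
Within [68 Hz, 186 Hz]: 116 Hz, 124 Hz, 176 Hz, 184 Hz.

116 Hz, 124 Hz, 176 Hz, 184 Hz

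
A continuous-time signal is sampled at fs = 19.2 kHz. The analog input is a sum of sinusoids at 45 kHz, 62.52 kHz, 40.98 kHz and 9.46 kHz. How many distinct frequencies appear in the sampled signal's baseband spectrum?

4

fs/2 = 9.6 kHz.
45 kHz mod fs = 6.6 kHz.
6.6 kHz ≤ fs/2 = 9.6 kHz, appears at 6.6 kHz.
62.52 kHz mod fs = 4.92 kHz.
4.92 kHz ≤ fs/2 = 9.6 kHz, appears at 4.92 kHz.
40.98 kHz mod fs = 2.58 kHz.
2.58 kHz ≤ fs/2 = 9.6 kHz, appears at 2.58 kHz.
9.46 kHz ≤ fs/2 = 9.6 kHz, passes unchanged.
Distinct values: {2.58 kHz, 4.92 kHz, 6.6 kHz, 9.46 kHz} → 4.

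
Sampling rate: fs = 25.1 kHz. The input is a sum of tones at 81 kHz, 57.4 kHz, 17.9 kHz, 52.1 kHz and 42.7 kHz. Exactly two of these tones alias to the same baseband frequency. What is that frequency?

7.2 kHz

fs/2 = 12.55 kHz.
81 kHz mod fs = 5.7 kHz.
5.7 kHz ≤ fs/2 = 12.55 kHz, appears at 5.7 kHz.
57.4 kHz mod fs = 7.2 kHz.
7.2 kHz ≤ fs/2 = 12.55 kHz, appears at 7.2 kHz.
17.9 kHz > fs/2 = 12.55 kHz, folds to fs − 17.9 kHz = 7.2 kHz.
52.1 kHz mod fs = 1.9 kHz.
1.9 kHz ≤ fs/2 = 12.55 kHz, appears at 1.9 kHz.
42.7 kHz mod fs = 17.6 kHz.
17.6 kHz > fs/2 = 12.55 kHz, folds to fs − 17.6 kHz = 7.5 kHz.
17.9 kHz and 57.4 kHz both map to 7.2 kHz.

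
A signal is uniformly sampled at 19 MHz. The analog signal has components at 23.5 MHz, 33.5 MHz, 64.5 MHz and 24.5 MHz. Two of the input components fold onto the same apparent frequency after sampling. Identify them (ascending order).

fs/2 = 9.5 MHz.
23.5 MHz mod fs = 4.5 MHz.
4.5 MHz ≤ fs/2 = 9.5 MHz, appears at 4.5 MHz.
33.5 MHz mod fs = 14.5 MHz.
14.5 MHz > fs/2 = 9.5 MHz, folds to fs − 14.5 MHz = 4.5 MHz.
64.5 MHz mod fs = 7.5 MHz.
7.5 MHz ≤ fs/2 = 9.5 MHz, appears at 7.5 MHz.
24.5 MHz mod fs = 5.5 MHz.
5.5 MHz ≤ fs/2 = 9.5 MHz, appears at 5.5 MHz.
23.5 MHz and 33.5 MHz both map to 4.5 MHz.

23.5 MHz, 33.5 MHz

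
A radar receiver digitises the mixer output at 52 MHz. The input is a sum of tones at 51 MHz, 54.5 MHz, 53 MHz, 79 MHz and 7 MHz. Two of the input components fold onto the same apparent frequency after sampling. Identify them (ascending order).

fs/2 = 26 MHz.
51 MHz > fs/2 = 26 MHz, folds to fs − 51 MHz = 1 MHz.
54.5 MHz mod fs = 2.5 MHz.
2.5 MHz ≤ fs/2 = 26 MHz, appears at 2.5 MHz.
53 MHz mod fs = 1 MHz.
1 MHz ≤ fs/2 = 26 MHz, appears at 1 MHz.
79 MHz mod fs = 27 MHz.
27 MHz > fs/2 = 26 MHz, folds to fs − 27 MHz = 25 MHz.
7 MHz ≤ fs/2 = 26 MHz, passes unchanged.
51 MHz and 53 MHz both map to 1 MHz.

51 MHz, 53 MHz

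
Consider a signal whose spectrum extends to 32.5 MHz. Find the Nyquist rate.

65 MHz

Nyquist rate = 2 × 32.5 MHz = 65 MHz.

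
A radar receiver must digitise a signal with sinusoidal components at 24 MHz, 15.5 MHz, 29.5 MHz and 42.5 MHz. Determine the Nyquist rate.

Highest-frequency component: 42.5 MHz.
Nyquist rate = 2 × 42.5 MHz = 85 MHz.

85 MHz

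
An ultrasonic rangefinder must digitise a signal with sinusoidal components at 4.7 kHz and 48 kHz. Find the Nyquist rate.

96 kHz

Highest-frequency component: 48 kHz.
Nyquist rate = 2 × 48 kHz = 96 kHz.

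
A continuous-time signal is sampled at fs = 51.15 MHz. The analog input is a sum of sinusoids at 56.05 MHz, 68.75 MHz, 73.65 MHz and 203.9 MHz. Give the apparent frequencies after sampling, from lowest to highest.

0.7 MHz, 4.9 MHz, 17.6 MHz, 22.5 MHz

fs/2 = 25.575 MHz.
56.05 MHz mod fs = 4.9 MHz.
4.9 MHz ≤ fs/2 = 25.575 MHz, appears at 4.9 MHz.
68.75 MHz mod fs = 17.6 MHz.
17.6 MHz ≤ fs/2 = 25.575 MHz, appears at 17.6 MHz.
73.65 MHz mod fs = 22.5 MHz.
22.5 MHz ≤ fs/2 = 25.575 MHz, appears at 22.5 MHz.
203.9 MHz mod fs = 50.45 MHz.
50.45 MHz > fs/2 = 25.575 MHz, folds to fs − 50.45 MHz = 0.7 MHz.
Distinct values: {0.7 MHz, 4.9 MHz, 17.6 MHz, 22.5 MHz}.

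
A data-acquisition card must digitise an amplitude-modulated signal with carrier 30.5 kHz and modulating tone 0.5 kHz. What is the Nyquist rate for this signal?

62 kHz

AM sidebands sit at fc ± fm = 30 kHz and 31 kHz.
Highest-frequency component: 31 kHz.
Nyquist rate = 2 × 31 kHz = 62 kHz.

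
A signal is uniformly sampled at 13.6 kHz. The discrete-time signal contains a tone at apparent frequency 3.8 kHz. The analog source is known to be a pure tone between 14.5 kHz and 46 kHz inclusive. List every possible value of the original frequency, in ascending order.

17.4 kHz, 23.4 kHz, 31 kHz, 37 kHz, 44.6 kHz

Frequencies that alias to 3.8 kHz are k·fs ± 3.8 kHz for integer k ≥ 0.
k=0: 3.8 kHz.
k=1: 9.8 kHz, 17.4 kHz.
k=2: 23.4 kHz, 31 kHz.
k=3: 37 kHz, 44.6 kHz.
k=4: 50.6 kHz, 58.2 kHz.
Within [14.5 kHz, 46 kHz]: 17.4 kHz, 23.4 kHz, 31 kHz, 37 kHz, 44.6 kHz.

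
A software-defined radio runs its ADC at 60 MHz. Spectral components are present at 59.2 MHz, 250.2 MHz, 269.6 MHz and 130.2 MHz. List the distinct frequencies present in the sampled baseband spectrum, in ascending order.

0.8 MHz, 10.2 MHz, 29.6 MHz

fs/2 = 30 MHz.
59.2 MHz > fs/2 = 30 MHz, folds to fs − 59.2 MHz = 0.8 MHz.
250.2 MHz mod fs = 10.2 MHz.
10.2 MHz ≤ fs/2 = 30 MHz, appears at 10.2 MHz.
269.6 MHz mod fs = 29.6 MHz.
29.6 MHz ≤ fs/2 = 30 MHz, appears at 29.6 MHz.
130.2 MHz mod fs = 10.2 MHz.
10.2 MHz ≤ fs/2 = 30 MHz, appears at 10.2 MHz.
Distinct values: {0.8 MHz, 10.2 MHz, 29.6 MHz}.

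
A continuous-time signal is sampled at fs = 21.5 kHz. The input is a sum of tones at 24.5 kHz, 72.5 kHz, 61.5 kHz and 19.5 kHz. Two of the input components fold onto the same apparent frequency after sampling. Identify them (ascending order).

fs/2 = 10.75 kHz.
24.5 kHz mod fs = 3 kHz.
3 kHz ≤ fs/2 = 10.75 kHz, appears at 3 kHz.
72.5 kHz mod fs = 8 kHz.
8 kHz ≤ fs/2 = 10.75 kHz, appears at 8 kHz.
61.5 kHz mod fs = 18.5 kHz.
18.5 kHz > fs/2 = 10.75 kHz, folds to fs − 18.5 kHz = 3 kHz.
19.5 kHz > fs/2 = 10.75 kHz, folds to fs − 19.5 kHz = 2 kHz.
24.5 kHz and 61.5 kHz both map to 3 kHz.

24.5 kHz, 61.5 kHz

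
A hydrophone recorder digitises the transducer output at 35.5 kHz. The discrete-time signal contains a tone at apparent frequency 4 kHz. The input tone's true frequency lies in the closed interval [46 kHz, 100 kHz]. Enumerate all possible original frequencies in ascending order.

Frequencies that alias to 4 kHz are k·fs ± 4 kHz for integer k ≥ 0.
k=0: 4 kHz.
k=1: 31.5 kHz, 39.5 kHz.
k=2: 67 kHz, 75 kHz.
k=3: 102.5 kHz, 110.5 kHz.
Within [46 kHz, 100 kHz]: 67 kHz, 75 kHz.

67 kHz, 75 kHz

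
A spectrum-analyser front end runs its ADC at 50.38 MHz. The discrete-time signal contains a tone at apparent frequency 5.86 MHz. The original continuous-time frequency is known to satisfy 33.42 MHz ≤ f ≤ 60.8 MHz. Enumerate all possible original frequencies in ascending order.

Frequencies that alias to 5.86 MHz are k·fs ± 5.86 MHz for integer k ≥ 0.
k=0: 5.86 MHz.
k=1: 44.52 MHz, 56.24 MHz.
k=2: 94.9 MHz, 106.62 MHz.
Within [33.42 MHz, 60.8 MHz]: 44.52 MHz, 56.24 MHz.

44.52 MHz, 56.24 MHz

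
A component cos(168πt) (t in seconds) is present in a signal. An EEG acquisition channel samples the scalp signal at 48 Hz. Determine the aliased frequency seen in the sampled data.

12 Hz

ω = 168π rad/s → f = ω/(2π) = 84 Hz.
84 Hz mod fs = 36 Hz.
36 Hz > fs/2 = 24 Hz, folds to fs − 36 Hz = 12 Hz.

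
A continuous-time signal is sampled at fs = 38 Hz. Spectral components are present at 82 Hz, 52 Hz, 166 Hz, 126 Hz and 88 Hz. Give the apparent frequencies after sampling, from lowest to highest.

6 Hz, 12 Hz, 14 Hz

fs/2 = 19 Hz.
82 Hz mod fs = 6 Hz.
6 Hz ≤ fs/2 = 19 Hz, appears at 6 Hz.
52 Hz mod fs = 14 Hz.
14 Hz ≤ fs/2 = 19 Hz, appears at 14 Hz.
166 Hz mod fs = 14 Hz.
14 Hz ≤ fs/2 = 19 Hz, appears at 14 Hz.
126 Hz mod fs = 12 Hz.
12 Hz ≤ fs/2 = 19 Hz, appears at 12 Hz.
88 Hz mod fs = 12 Hz.
12 Hz ≤ fs/2 = 19 Hz, appears at 12 Hz.
Distinct values: {6 Hz, 12 Hz, 14 Hz}.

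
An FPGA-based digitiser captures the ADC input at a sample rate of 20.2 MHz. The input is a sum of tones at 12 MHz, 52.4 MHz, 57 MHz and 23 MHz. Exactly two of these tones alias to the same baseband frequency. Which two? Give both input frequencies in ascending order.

12 MHz, 52.4 MHz

fs/2 = 10.1 MHz.
12 MHz > fs/2 = 10.1 MHz, folds to fs − 12 MHz = 8.2 MHz.
52.4 MHz mod fs = 12 MHz.
12 MHz > fs/2 = 10.1 MHz, folds to fs − 12 MHz = 8.2 MHz.
57 MHz mod fs = 16.6 MHz.
16.6 MHz > fs/2 = 10.1 MHz, folds to fs − 16.6 MHz = 3.6 MHz.
23 MHz mod fs = 2.8 MHz.
2.8 MHz ≤ fs/2 = 10.1 MHz, appears at 2.8 MHz.
12 MHz and 52.4 MHz both map to 8.2 MHz.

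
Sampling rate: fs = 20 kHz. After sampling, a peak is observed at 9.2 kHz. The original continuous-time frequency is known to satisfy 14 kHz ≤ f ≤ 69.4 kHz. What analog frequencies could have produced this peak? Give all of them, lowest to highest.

29.2 kHz, 30.8 kHz, 49.2 kHz, 50.8 kHz, 69.2 kHz

Frequencies that alias to 9.2 kHz are k·fs ± 9.2 kHz for integer k ≥ 0.
k=0: 9.2 kHz.
k=1: 10.8 kHz, 29.2 kHz.
k=2: 30.8 kHz, 49.2 kHz.
k=3: 50.8 kHz, 69.2 kHz.
k=4: 70.8 kHz, 89.2 kHz.
Within [14 kHz, 69.4 kHz]: 29.2 kHz, 30.8 kHz, 49.2 kHz, 50.8 kHz, 69.2 kHz.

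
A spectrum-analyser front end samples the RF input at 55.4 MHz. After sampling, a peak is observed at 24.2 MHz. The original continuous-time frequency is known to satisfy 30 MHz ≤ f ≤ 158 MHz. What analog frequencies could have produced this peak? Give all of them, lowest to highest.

31.2 MHz, 79.6 MHz, 86.6 MHz, 135 MHz, 142 MHz

Frequencies that alias to 24.2 MHz are k·fs ± 24.2 MHz for integer k ≥ 0.
k=0: 24.2 MHz.
k=1: 31.2 MHz, 79.6 MHz.
k=2: 86.6 MHz, 135 MHz.
k=3: 142 MHz, 190.4 MHz.
k=4: 197.4 MHz, 245.8 MHz.
Within [30 MHz, 158 MHz]: 31.2 MHz, 79.6 MHz, 86.6 MHz, 135 MHz, 142 MHz.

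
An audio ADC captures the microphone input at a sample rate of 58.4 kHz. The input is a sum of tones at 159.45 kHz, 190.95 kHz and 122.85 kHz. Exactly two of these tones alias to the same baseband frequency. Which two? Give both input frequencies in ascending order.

159.45 kHz, 190.95 kHz

fs/2 = 29.2 kHz.
159.45 kHz mod fs = 42.65 kHz.
42.65 kHz > fs/2 = 29.2 kHz, folds to fs − 42.65 kHz = 15.75 kHz.
190.95 kHz mod fs = 15.75 kHz.
15.75 kHz ≤ fs/2 = 29.2 kHz, appears at 15.75 kHz.
122.85 kHz mod fs = 6.05 kHz.
6.05 kHz ≤ fs/2 = 29.2 kHz, appears at 6.05 kHz.
159.45 kHz and 190.95 kHz both map to 15.75 kHz.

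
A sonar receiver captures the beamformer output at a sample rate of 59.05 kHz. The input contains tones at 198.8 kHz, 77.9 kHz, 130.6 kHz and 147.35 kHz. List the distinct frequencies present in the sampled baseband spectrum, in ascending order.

12.5 kHz, 18.85 kHz, 21.65 kHz, 29.25 kHz

fs/2 = 29.525 kHz.
198.8 kHz mod fs = 21.65 kHz.
21.65 kHz ≤ fs/2 = 29.525 kHz, appears at 21.65 kHz.
77.9 kHz mod fs = 18.85 kHz.
18.85 kHz ≤ fs/2 = 29.525 kHz, appears at 18.85 kHz.
130.6 kHz mod fs = 12.5 kHz.
12.5 kHz ≤ fs/2 = 29.525 kHz, appears at 12.5 kHz.
147.35 kHz mod fs = 29.25 kHz.
29.25 kHz ≤ fs/2 = 29.525 kHz, appears at 29.25 kHz.
Distinct values: {12.5 kHz, 18.85 kHz, 21.65 kHz, 29.25 kHz}.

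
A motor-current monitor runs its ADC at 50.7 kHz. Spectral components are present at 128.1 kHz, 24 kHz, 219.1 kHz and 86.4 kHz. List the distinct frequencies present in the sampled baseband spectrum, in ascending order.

fs/2 = 25.35 kHz.
128.1 kHz mod fs = 26.7 kHz.
26.7 kHz > fs/2 = 25.35 kHz, folds to fs − 26.7 kHz = 24 kHz.
24 kHz ≤ fs/2 = 25.35 kHz, passes unchanged.
219.1 kHz mod fs = 16.3 kHz.
16.3 kHz ≤ fs/2 = 25.35 kHz, appears at 16.3 kHz.
86.4 kHz mod fs = 35.7 kHz.
35.7 kHz > fs/2 = 25.35 kHz, folds to fs − 35.7 kHz = 15 kHz.
Distinct values: {15 kHz, 16.3 kHz, 24 kHz}.

15 kHz, 16.3 kHz, 24 kHz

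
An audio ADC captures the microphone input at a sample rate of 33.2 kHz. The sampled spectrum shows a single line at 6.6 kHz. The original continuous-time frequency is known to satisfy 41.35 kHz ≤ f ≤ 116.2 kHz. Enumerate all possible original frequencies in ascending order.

59.8 kHz, 73 kHz, 93 kHz, 106.2 kHz

Frequencies that alias to 6.6 kHz are k·fs ± 6.6 kHz for integer k ≥ 0.
k=0: 6.6 kHz.
k=1: 26.6 kHz, 39.8 kHz.
k=2: 59.8 kHz, 73 kHz.
k=3: 93 kHz, 106.2 kHz.
k=4: 126.2 kHz, 139.4 kHz.
Within [41.35 kHz, 116.2 kHz]: 59.8 kHz, 73 kHz, 93 kHz, 106.2 kHz.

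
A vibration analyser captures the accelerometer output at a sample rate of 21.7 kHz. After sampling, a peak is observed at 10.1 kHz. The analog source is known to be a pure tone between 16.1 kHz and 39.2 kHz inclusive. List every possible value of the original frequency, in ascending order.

31.8 kHz, 33.3 kHz

Frequencies that alias to 10.1 kHz are k·fs ± 10.1 kHz for integer k ≥ 0.
k=0: 10.1 kHz.
k=1: 11.6 kHz, 31.8 kHz.
k=2: 33.3 kHz, 53.5 kHz.
k=3: 55 kHz, 75.2 kHz.
Within [16.1 kHz, 39.2 kHz]: 31.8 kHz, 33.3 kHz.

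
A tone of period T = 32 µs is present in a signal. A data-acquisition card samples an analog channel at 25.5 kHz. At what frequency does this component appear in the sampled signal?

5.75 kHz

T = 32 µs → f = 1/T = 31.25 kHz.
31.25 kHz mod fs = 5.75 kHz.
5.75 kHz ≤ fs/2 = 12.75 kHz, appears at 5.75 kHz.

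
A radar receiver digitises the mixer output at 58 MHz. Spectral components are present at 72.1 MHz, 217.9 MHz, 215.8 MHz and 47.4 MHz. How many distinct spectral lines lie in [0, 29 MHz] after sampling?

fs/2 = 29 MHz.
72.1 MHz mod fs = 14.1 MHz.
14.1 MHz ≤ fs/2 = 29 MHz, appears at 14.1 MHz.
217.9 MHz mod fs = 43.9 MHz.
43.9 MHz > fs/2 = 29 MHz, folds to fs − 43.9 MHz = 14.1 MHz.
215.8 MHz mod fs = 41.8 MHz.
41.8 MHz > fs/2 = 29 MHz, folds to fs − 41.8 MHz = 16.2 MHz.
47.4 MHz > fs/2 = 29 MHz, folds to fs − 47.4 MHz = 10.6 MHz.
Distinct values: {10.6 MHz, 14.1 MHz, 16.2 MHz} → 3.

3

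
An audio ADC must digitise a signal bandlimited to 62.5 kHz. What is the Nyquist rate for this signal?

Nyquist rate = 2 × 62.5 kHz = 125 kHz.

125 kHz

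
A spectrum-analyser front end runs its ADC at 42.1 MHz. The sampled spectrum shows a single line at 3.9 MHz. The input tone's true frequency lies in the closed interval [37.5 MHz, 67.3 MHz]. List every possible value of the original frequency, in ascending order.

38.2 MHz, 46 MHz

Frequencies that alias to 3.9 MHz are k·fs ± 3.9 MHz for integer k ≥ 0.
k=0: 3.9 MHz.
k=1: 38.2 MHz, 46 MHz.
k=2: 80.3 MHz, 88.1 MHz.
Within [37.5 MHz, 67.3 MHz]: 38.2 MHz, 46 MHz.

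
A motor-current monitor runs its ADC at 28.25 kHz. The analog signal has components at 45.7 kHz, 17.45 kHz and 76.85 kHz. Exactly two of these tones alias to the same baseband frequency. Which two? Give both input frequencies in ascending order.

17.45 kHz, 45.7 kHz

fs/2 = 14.125 kHz.
45.7 kHz mod fs = 17.45 kHz.
17.45 kHz > fs/2 = 14.125 kHz, folds to fs − 17.45 kHz = 10.8 kHz.
17.45 kHz > fs/2 = 14.125 kHz, folds to fs − 17.45 kHz = 10.8 kHz.
76.85 kHz mod fs = 20.35 kHz.
20.35 kHz > fs/2 = 14.125 kHz, folds to fs − 20.35 kHz = 7.9 kHz.
17.45 kHz and 45.7 kHz both map to 10.8 kHz.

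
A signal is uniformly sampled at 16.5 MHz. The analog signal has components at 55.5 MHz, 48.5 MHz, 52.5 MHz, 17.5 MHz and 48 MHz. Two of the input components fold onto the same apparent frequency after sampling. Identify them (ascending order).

fs/2 = 8.25 MHz.
55.5 MHz mod fs = 6 MHz.
6 MHz ≤ fs/2 = 8.25 MHz, appears at 6 MHz.
48.5 MHz mod fs = 15.5 MHz.
15.5 MHz > fs/2 = 8.25 MHz, folds to fs − 15.5 MHz = 1 MHz.
52.5 MHz mod fs = 3 MHz.
3 MHz ≤ fs/2 = 8.25 MHz, appears at 3 MHz.
17.5 MHz mod fs = 1 MHz.
1 MHz ≤ fs/2 = 8.25 MHz, appears at 1 MHz.
48 MHz mod fs = 15 MHz.
15 MHz > fs/2 = 8.25 MHz, folds to fs − 15 MHz = 1.5 MHz.
17.5 MHz and 48.5 MHz both map to 1 MHz.

17.5 MHz, 48.5 MHz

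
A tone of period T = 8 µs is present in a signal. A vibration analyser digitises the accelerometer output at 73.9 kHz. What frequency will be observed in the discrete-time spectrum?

22.8 kHz

T = 8 µs → f = 1/T = 125 kHz.
125 kHz mod fs = 51.1 kHz.
51.1 kHz > fs/2 = 36.95 kHz, folds to fs − 51.1 kHz = 22.8 kHz.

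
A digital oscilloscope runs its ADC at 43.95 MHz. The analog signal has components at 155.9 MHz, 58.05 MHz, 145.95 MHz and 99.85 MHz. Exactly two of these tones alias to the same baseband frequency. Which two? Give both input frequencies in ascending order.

fs/2 = 21.975 MHz.
155.9 MHz mod fs = 24.05 MHz.
24.05 MHz > fs/2 = 21.975 MHz, folds to fs − 24.05 MHz = 19.9 MHz.
58.05 MHz mod fs = 14.1 MHz.
14.1 MHz ≤ fs/2 = 21.975 MHz, appears at 14.1 MHz.
145.95 MHz mod fs = 14.1 MHz.
14.1 MHz ≤ fs/2 = 21.975 MHz, appears at 14.1 MHz.
99.85 MHz mod fs = 11.95 MHz.
11.95 MHz ≤ fs/2 = 21.975 MHz, appears at 11.95 MHz.
58.05 MHz and 145.95 MHz both map to 14.1 MHz.

58.05 MHz, 145.95 MHz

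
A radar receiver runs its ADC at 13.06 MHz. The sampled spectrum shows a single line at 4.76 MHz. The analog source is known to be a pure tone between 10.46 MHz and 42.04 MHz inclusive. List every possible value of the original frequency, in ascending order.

Frequencies that alias to 4.76 MHz are k·fs ± 4.76 MHz for integer k ≥ 0.
k=0: 4.76 MHz.
k=1: 8.3 MHz, 17.82 MHz.
k=2: 21.36 MHz, 30.88 MHz.
k=3: 34.42 MHz, 43.94 MHz.
k=4: 47.48 MHz, 57 MHz.
Within [10.46 MHz, 42.04 MHz]: 17.82 MHz, 21.36 MHz, 30.88 MHz, 34.42 MHz.

17.82 MHz, 21.36 MHz, 30.88 MHz, 34.42 MHz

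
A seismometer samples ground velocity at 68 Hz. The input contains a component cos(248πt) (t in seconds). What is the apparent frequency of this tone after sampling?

12 Hz

ω = 248π rad/s → f = ω/(2π) = 124 Hz.
124 Hz mod fs = 56 Hz.
56 Hz > fs/2 = 34 Hz, folds to fs − 56 Hz = 12 Hz.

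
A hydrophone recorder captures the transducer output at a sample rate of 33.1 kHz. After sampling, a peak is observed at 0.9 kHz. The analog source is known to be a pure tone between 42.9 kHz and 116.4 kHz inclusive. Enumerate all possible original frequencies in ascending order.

Frequencies that alias to 0.9 kHz are k·fs ± 0.9 kHz for integer k ≥ 0.
k=0: 0.9 kHz.
k=1: 32.2 kHz, 34 kHz.
k=2: 65.3 kHz, 67.1 kHz.
k=3: 98.4 kHz, 100.2 kHz.
k=4: 131.5 kHz, 133.3 kHz.
Within [42.9 kHz, 116.4 kHz]: 65.3 kHz, 67.1 kHz, 98.4 kHz, 100.2 kHz.

65.3 kHz, 67.1 kHz, 98.4 kHz, 100.2 kHz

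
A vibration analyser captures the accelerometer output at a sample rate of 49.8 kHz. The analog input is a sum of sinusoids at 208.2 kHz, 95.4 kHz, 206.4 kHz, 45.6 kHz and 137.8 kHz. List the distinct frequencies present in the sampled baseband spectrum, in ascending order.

fs/2 = 24.9 kHz.
208.2 kHz mod fs = 9 kHz.
9 kHz ≤ fs/2 = 24.9 kHz, appears at 9 kHz.
95.4 kHz mod fs = 45.6 kHz.
45.6 kHz > fs/2 = 24.9 kHz, folds to fs − 45.6 kHz = 4.2 kHz.
206.4 kHz mod fs = 7.2 kHz.
7.2 kHz ≤ fs/2 = 24.9 kHz, appears at 7.2 kHz.
45.6 kHz > fs/2 = 24.9 kHz, folds to fs − 45.6 kHz = 4.2 kHz.
137.8 kHz mod fs = 38.2 kHz.
38.2 kHz > fs/2 = 24.9 kHz, folds to fs − 38.2 kHz = 11.6 kHz.
Distinct values: {4.2 kHz, 7.2 kHz, 9 kHz, 11.6 kHz}.

4.2 kHz, 7.2 kHz, 9 kHz, 11.6 kHz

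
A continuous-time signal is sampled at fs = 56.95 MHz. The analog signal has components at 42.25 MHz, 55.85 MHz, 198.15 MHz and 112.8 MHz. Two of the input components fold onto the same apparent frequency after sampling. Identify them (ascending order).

55.85 MHz, 112.8 MHz

fs/2 = 28.475 MHz.
42.25 MHz > fs/2 = 28.475 MHz, folds to fs − 42.25 MHz = 14.7 MHz.
55.85 MHz > fs/2 = 28.475 MHz, folds to fs − 55.85 MHz = 1.1 MHz.
198.15 MHz mod fs = 27.3 MHz.
27.3 MHz ≤ fs/2 = 28.475 MHz, appears at 27.3 MHz.
112.8 MHz mod fs = 55.85 MHz.
55.85 MHz > fs/2 = 28.475 MHz, folds to fs − 55.85 MHz = 1.1 MHz.
55.85 MHz and 112.8 MHz both map to 1.1 MHz.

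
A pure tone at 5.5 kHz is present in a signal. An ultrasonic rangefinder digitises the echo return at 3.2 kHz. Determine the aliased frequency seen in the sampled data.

5.5 kHz mod fs = 2.3 kHz.
2.3 kHz > fs/2 = 1.6 kHz, folds to fs − 2.3 kHz = 0.9 kHz.

0.9 kHz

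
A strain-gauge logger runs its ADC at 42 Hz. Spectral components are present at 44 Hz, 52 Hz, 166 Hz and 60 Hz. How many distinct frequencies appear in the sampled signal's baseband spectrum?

fs/2 = 21 Hz.
44 Hz mod fs = 2 Hz.
2 Hz ≤ fs/2 = 21 Hz, appears at 2 Hz.
52 Hz mod fs = 10 Hz.
10 Hz ≤ fs/2 = 21 Hz, appears at 10 Hz.
166 Hz mod fs = 40 Hz.
40 Hz > fs/2 = 21 Hz, folds to fs − 40 Hz = 2 Hz.
60 Hz mod fs = 18 Hz.
18 Hz ≤ fs/2 = 21 Hz, appears at 18 Hz.
Distinct values: {2 Hz, 10 Hz, 18 Hz} → 3.

3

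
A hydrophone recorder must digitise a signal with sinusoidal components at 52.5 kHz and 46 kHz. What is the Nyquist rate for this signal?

Highest-frequency component: 52.5 kHz.
Nyquist rate = 2 × 52.5 kHz = 105 kHz.

105 kHz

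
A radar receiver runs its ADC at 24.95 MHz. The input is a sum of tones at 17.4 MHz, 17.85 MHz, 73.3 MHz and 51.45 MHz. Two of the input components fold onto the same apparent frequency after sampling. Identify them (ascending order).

fs/2 = 12.475 MHz.
17.4 MHz > fs/2 = 12.475 MHz, folds to fs − 17.4 MHz = 7.55 MHz.
17.85 MHz > fs/2 = 12.475 MHz, folds to fs − 17.85 MHz = 7.1 MHz.
73.3 MHz mod fs = 23.4 MHz.
23.4 MHz > fs/2 = 12.475 MHz, folds to fs − 23.4 MHz = 1.55 MHz.
51.45 MHz mod fs = 1.55 MHz.
1.55 MHz ≤ fs/2 = 12.475 MHz, appears at 1.55 MHz.
51.45 MHz and 73.3 MHz both map to 1.55 MHz.

51.45 MHz, 73.3 MHz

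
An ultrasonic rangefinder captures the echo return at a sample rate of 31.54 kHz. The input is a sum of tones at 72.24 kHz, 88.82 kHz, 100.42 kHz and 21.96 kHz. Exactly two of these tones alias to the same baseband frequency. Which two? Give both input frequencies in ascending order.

fs/2 = 15.77 kHz.
72.24 kHz mod fs = 9.16 kHz.
9.16 kHz ≤ fs/2 = 15.77 kHz, appears at 9.16 kHz.
88.82 kHz mod fs = 25.74 kHz.
25.74 kHz > fs/2 = 15.77 kHz, folds to fs − 25.74 kHz = 5.8 kHz.
100.42 kHz mod fs = 5.8 kHz.
5.8 kHz ≤ fs/2 = 15.77 kHz, appears at 5.8 kHz.
21.96 kHz > fs/2 = 15.77 kHz, folds to fs − 21.96 kHz = 9.58 kHz.
88.82 kHz and 100.42 kHz both map to 5.8 kHz.

88.82 kHz, 100.42 kHz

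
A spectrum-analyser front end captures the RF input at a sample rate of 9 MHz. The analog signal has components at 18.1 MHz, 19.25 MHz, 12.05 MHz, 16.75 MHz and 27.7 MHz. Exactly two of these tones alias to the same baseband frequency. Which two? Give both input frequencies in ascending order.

16.75 MHz, 19.25 MHz

fs/2 = 4.5 MHz.
18.1 MHz mod fs = 0.1 MHz.
0.1 MHz ≤ fs/2 = 4.5 MHz, appears at 0.1 MHz.
19.25 MHz mod fs = 1.25 MHz.
1.25 MHz ≤ fs/2 = 4.5 MHz, appears at 1.25 MHz.
12.05 MHz mod fs = 3.05 MHz.
3.05 MHz ≤ fs/2 = 4.5 MHz, appears at 3.05 MHz.
16.75 MHz mod fs = 7.75 MHz.
7.75 MHz > fs/2 = 4.5 MHz, folds to fs − 7.75 MHz = 1.25 MHz.
27.7 MHz mod fs = 0.7 MHz.
0.7 MHz ≤ fs/2 = 4.5 MHz, appears at 0.7 MHz.
16.75 MHz and 19.25 MHz both map to 1.25 MHz.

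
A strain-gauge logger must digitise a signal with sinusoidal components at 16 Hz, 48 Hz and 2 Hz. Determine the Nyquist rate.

Highest-frequency component: 48 Hz.
Nyquist rate = 2 × 48 Hz = 96 Hz.

96 Hz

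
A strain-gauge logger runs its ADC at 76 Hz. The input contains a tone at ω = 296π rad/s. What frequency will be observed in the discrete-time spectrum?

ω = 296π rad/s → f = ω/(2π) = 148 Hz.
148 Hz mod fs = 72 Hz.
72 Hz > fs/2 = 38 Hz, folds to fs − 72 Hz = 4 Hz.

4 Hz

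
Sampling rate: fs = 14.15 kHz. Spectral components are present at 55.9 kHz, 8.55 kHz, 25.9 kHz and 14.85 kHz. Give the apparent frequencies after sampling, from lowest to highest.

fs/2 = 7.075 kHz.
55.9 kHz mod fs = 13.45 kHz.
13.45 kHz > fs/2 = 7.075 kHz, folds to fs − 13.45 kHz = 0.7 kHz.
8.55 kHz > fs/2 = 7.075 kHz, folds to fs − 8.55 kHz = 5.6 kHz.
25.9 kHz mod fs = 11.75 kHz.
11.75 kHz > fs/2 = 7.075 kHz, folds to fs − 11.75 kHz = 2.4 kHz.
14.85 kHz mod fs = 0.7 kHz.
0.7 kHz ≤ fs/2 = 7.075 kHz, appears at 0.7 kHz.
Distinct values: {0.7 kHz, 2.4 kHz, 5.6 kHz}.

0.7 kHz, 2.4 kHz, 5.6 kHz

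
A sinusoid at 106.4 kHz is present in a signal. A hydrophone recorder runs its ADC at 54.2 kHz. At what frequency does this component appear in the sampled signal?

2 kHz

106.4 kHz mod fs = 52.2 kHz.
52.2 kHz > fs/2 = 27.1 kHz, folds to fs − 52.2 kHz = 2 kHz.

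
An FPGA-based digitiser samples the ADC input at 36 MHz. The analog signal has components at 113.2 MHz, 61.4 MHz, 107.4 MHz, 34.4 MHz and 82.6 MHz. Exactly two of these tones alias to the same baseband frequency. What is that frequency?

10.6 MHz

fs/2 = 18 MHz.
113.2 MHz mod fs = 5.2 MHz.
5.2 MHz ≤ fs/2 = 18 MHz, appears at 5.2 MHz.
61.4 MHz mod fs = 25.4 MHz.
25.4 MHz > fs/2 = 18 MHz, folds to fs − 25.4 MHz = 10.6 MHz.
107.4 MHz mod fs = 35.4 MHz.
35.4 MHz > fs/2 = 18 MHz, folds to fs − 35.4 MHz = 0.6 MHz.
34.4 MHz > fs/2 = 18 MHz, folds to fs − 34.4 MHz = 1.6 MHz.
82.6 MHz mod fs = 10.6 MHz.
10.6 MHz ≤ fs/2 = 18 MHz, appears at 10.6 MHz.
61.4 MHz and 82.6 MHz both map to 10.6 MHz.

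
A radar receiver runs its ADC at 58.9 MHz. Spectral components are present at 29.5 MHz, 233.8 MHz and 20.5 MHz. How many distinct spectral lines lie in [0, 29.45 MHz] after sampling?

3

fs/2 = 29.45 MHz.
29.5 MHz > fs/2 = 29.45 MHz, folds to fs − 29.5 MHz = 29.4 MHz.
233.8 MHz mod fs = 57.1 MHz.
57.1 MHz > fs/2 = 29.45 MHz, folds to fs − 57.1 MHz = 1.8 MHz.
20.5 MHz ≤ fs/2 = 29.45 MHz, passes unchanged.
Distinct values: {1.8 MHz, 20.5 MHz, 29.4 MHz} → 3.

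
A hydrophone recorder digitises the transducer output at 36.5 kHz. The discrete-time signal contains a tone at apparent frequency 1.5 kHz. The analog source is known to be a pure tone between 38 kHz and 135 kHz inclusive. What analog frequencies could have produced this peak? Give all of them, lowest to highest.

Frequencies that alias to 1.5 kHz are k·fs ± 1.5 kHz for integer k ≥ 0.
k=0: 1.5 kHz.
k=1: 35 kHz, 38 kHz.
k=2: 71.5 kHz, 74.5 kHz.
k=3: 108 kHz, 111 kHz.
k=4: 144.5 kHz, 147.5 kHz.
Within [38 kHz, 135 kHz]: 38 kHz, 71.5 kHz, 74.5 kHz, 108 kHz, 111 kHz.

38 kHz, 71.5 kHz, 74.5 kHz, 108 kHz, 111 kHz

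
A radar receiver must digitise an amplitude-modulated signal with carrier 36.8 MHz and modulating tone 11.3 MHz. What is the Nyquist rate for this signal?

96.2 MHz

AM sidebands sit at fc ± fm = 25.5 MHz and 48.1 MHz.
Highest-frequency component: 48.1 MHz.
Nyquist rate = 2 × 48.1 MHz = 96.2 MHz.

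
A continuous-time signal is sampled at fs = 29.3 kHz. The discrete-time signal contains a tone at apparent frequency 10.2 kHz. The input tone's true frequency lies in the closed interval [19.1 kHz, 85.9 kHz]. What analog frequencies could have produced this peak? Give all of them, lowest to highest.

Frequencies that alias to 10.2 kHz are k·fs ± 10.2 kHz for integer k ≥ 0.
k=0: 10.2 kHz.
k=1: 19.1 kHz, 39.5 kHz.
k=2: 48.4 kHz, 68.8 kHz.
k=3: 77.7 kHz, 98.1 kHz.
k=4: 107 kHz, 127.4 kHz.
Within [19.1 kHz, 85.9 kHz]: 19.1 kHz, 39.5 kHz, 48.4 kHz, 68.8 kHz, 77.7 kHz.

19.1 kHz, 39.5 kHz, 48.4 kHz, 68.8 kHz, 77.7 kHz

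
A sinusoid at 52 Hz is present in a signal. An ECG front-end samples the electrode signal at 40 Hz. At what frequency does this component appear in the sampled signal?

12 Hz

52 Hz mod fs = 12 Hz.
12 Hz ≤ fs/2 = 20 Hz, appears at 12 Hz.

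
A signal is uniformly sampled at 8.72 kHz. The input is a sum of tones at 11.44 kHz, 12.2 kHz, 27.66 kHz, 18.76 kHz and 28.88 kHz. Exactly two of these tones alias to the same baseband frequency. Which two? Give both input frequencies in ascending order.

11.44 kHz, 28.88 kHz

fs/2 = 4.36 kHz.
11.44 kHz mod fs = 2.72 kHz.
2.72 kHz ≤ fs/2 = 4.36 kHz, appears at 2.72 kHz.
12.2 kHz mod fs = 3.48 kHz.
3.48 kHz ≤ fs/2 = 4.36 kHz, appears at 3.48 kHz.
27.66 kHz mod fs = 1.5 kHz.
1.5 kHz ≤ fs/2 = 4.36 kHz, appears at 1.5 kHz.
18.76 kHz mod fs = 1.32 kHz.
1.32 kHz ≤ fs/2 = 4.36 kHz, appears at 1.32 kHz.
28.88 kHz mod fs = 2.72 kHz.
2.72 kHz ≤ fs/2 = 4.36 kHz, appears at 2.72 kHz.
11.44 kHz and 28.88 kHz both map to 2.72 kHz.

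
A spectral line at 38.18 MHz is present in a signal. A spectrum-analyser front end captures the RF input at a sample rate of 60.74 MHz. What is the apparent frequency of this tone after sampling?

22.56 MHz

38.18 MHz > fs/2 = 30.37 MHz, folds to fs − 38.18 MHz = 22.56 MHz.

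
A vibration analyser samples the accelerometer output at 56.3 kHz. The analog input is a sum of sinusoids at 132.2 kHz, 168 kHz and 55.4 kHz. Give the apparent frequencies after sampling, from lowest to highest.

fs/2 = 28.15 kHz.
132.2 kHz mod fs = 19.6 kHz.
19.6 kHz ≤ fs/2 = 28.15 kHz, appears at 19.6 kHz.
168 kHz mod fs = 55.4 kHz.
55.4 kHz > fs/2 = 28.15 kHz, folds to fs − 55.4 kHz = 0.9 kHz.
55.4 kHz > fs/2 = 28.15 kHz, folds to fs − 55.4 kHz = 0.9 kHz.
Distinct values: {0.9 kHz, 19.6 kHz}.

0.9 kHz, 19.6 kHz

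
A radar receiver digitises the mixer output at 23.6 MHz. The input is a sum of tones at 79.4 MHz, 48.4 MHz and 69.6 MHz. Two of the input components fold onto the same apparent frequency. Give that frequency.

1.2 MHz

fs/2 = 11.8 MHz.
79.4 MHz mod fs = 8.6 MHz.
8.6 MHz ≤ fs/2 = 11.8 MHz, appears at 8.6 MHz.
48.4 MHz mod fs = 1.2 MHz.
1.2 MHz ≤ fs/2 = 11.8 MHz, appears at 1.2 MHz.
69.6 MHz mod fs = 22.4 MHz.
22.4 MHz > fs/2 = 11.8 MHz, folds to fs − 22.4 MHz = 1.2 MHz.
48.4 MHz and 69.6 MHz both map to 1.2 MHz.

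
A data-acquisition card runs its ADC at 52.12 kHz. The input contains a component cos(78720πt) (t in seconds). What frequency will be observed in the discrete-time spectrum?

12.76 kHz

ω = 78720π rad/s → f = ω/(2π) = 39360 Hz = 39.36 kHz.
39.36 kHz > fs/2 = 26.06 kHz, folds to fs − 39.36 kHz = 12.76 kHz.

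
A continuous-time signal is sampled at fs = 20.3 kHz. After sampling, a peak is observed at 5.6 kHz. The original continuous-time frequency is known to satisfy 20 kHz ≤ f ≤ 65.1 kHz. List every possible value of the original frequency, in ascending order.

Frequencies that alias to 5.6 kHz are k·fs ± 5.6 kHz for integer k ≥ 0.
k=0: 5.6 kHz.
k=1: 14.7 kHz, 25.9 kHz.
k=2: 35 kHz, 46.2 kHz.
k=3: 55.3 kHz, 66.5 kHz.
k=4: 75.6 kHz, 86.8 kHz.
Within [20 kHz, 65.1 kHz]: 25.9 kHz, 35 kHz, 46.2 kHz, 55.3 kHz.

25.9 kHz, 35 kHz, 46.2 kHz, 55.3 kHz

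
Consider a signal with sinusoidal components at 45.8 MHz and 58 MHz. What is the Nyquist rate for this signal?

Highest-frequency component: 58 MHz.
Nyquist rate = 2 × 58 MHz = 116 MHz.

116 MHz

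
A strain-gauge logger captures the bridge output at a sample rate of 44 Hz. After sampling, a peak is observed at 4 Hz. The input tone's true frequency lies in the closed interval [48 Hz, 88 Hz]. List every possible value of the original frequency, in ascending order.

Frequencies that alias to 4 Hz are k·fs ± 4 Hz for integer k ≥ 0.
k=0: 4 Hz.
k=1: 40 Hz, 48 Hz.
k=2: 84 Hz, 92 Hz.
k=3: 128 Hz, 136 Hz.
Within [48 Hz, 88 Hz]: 48 Hz, 84 Hz.

48 Hz, 84 Hz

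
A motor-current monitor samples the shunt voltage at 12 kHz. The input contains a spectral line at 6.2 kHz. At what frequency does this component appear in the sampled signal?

6.2 kHz > fs/2 = 6 kHz, folds to fs − 6.2 kHz = 5.8 kHz.

5.8 kHz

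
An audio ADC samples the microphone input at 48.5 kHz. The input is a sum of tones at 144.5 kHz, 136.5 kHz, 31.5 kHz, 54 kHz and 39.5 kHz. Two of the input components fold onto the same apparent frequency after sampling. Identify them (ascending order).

fs/2 = 24.25 kHz.
144.5 kHz mod fs = 47.5 kHz.
47.5 kHz > fs/2 = 24.25 kHz, folds to fs − 47.5 kHz = 1 kHz.
136.5 kHz mod fs = 39.5 kHz.
39.5 kHz > fs/2 = 24.25 kHz, folds to fs − 39.5 kHz = 9 kHz.
31.5 kHz > fs/2 = 24.25 kHz, folds to fs − 31.5 kHz = 17 kHz.
54 kHz mod fs = 5.5 kHz.
5.5 kHz ≤ fs/2 = 24.25 kHz, appears at 5.5 kHz.
39.5 kHz > fs/2 = 24.25 kHz, folds to fs − 39.5 kHz = 9 kHz.
39.5 kHz and 136.5 kHz both map to 9 kHz.

39.5 kHz, 136.5 kHz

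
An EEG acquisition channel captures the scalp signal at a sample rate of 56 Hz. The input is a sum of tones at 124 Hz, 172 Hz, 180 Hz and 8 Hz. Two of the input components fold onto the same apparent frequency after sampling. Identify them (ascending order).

124 Hz, 180 Hz

fs/2 = 28 Hz.
124 Hz mod fs = 12 Hz.
12 Hz ≤ fs/2 = 28 Hz, appears at 12 Hz.
172 Hz mod fs = 4 Hz.
4 Hz ≤ fs/2 = 28 Hz, appears at 4 Hz.
180 Hz mod fs = 12 Hz.
12 Hz ≤ fs/2 = 28 Hz, appears at 12 Hz.
8 Hz ≤ fs/2 = 28 Hz, passes unchanged.
124 Hz and 180 Hz both map to 12 Hz.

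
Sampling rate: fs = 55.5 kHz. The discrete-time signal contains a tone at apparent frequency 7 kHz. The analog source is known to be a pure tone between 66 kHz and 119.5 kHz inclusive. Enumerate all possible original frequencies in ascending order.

104 kHz, 118 kHz

Frequencies that alias to 7 kHz are k·fs ± 7 kHz for integer k ≥ 0.
k=0: 7 kHz.
k=1: 48.5 kHz, 62.5 kHz.
k=2: 104 kHz, 118 kHz.
k=3: 159.5 kHz, 173.5 kHz.
Within [66 kHz, 119.5 kHz]: 104 kHz, 118 kHz.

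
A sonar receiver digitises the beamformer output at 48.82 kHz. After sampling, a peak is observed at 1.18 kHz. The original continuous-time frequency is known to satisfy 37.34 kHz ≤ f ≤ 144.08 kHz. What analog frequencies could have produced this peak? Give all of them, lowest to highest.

Frequencies that alias to 1.18 kHz are k·fs ± 1.18 kHz for integer k ≥ 0.
k=0: 1.18 kHz.
k=1: 47.64 kHz, 50 kHz.
k=2: 96.46 kHz, 98.82 kHz.
k=3: 145.28 kHz, 147.64 kHz.
Within [37.34 kHz, 144.08 kHz]: 47.64 kHz, 50 kHz, 96.46 kHz, 98.82 kHz.

47.64 kHz, 50 kHz, 96.46 kHz, 98.82 kHz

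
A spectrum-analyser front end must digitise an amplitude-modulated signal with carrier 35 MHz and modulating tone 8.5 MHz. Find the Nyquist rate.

87 MHz

AM sidebands sit at fc ± fm = 26.5 MHz and 43.5 MHz.
Highest-frequency component: 43.5 MHz.
Nyquist rate = 2 × 43.5 MHz = 87 MHz.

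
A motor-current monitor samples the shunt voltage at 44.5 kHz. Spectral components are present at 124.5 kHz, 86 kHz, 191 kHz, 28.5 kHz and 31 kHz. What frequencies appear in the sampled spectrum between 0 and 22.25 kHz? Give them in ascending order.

fs/2 = 22.25 kHz.
124.5 kHz mod fs = 35.5 kHz.
35.5 kHz > fs/2 = 22.25 kHz, folds to fs − 35.5 kHz = 9 kHz.
86 kHz mod fs = 41.5 kHz.
41.5 kHz > fs/2 = 22.25 kHz, folds to fs − 41.5 kHz = 3 kHz.
191 kHz mod fs = 13 kHz.
13 kHz ≤ fs/2 = 22.25 kHz, appears at 13 kHz.
28.5 kHz > fs/2 = 22.25 kHz, folds to fs − 28.5 kHz = 16 kHz.
31 kHz > fs/2 = 22.25 kHz, folds to fs − 31 kHz = 13.5 kHz.
Distinct values: {3 kHz, 9 kHz, 13 kHz, 13.5 kHz, 16 kHz}.

3 kHz, 9 kHz, 13 kHz, 13.5 kHz, 16 kHz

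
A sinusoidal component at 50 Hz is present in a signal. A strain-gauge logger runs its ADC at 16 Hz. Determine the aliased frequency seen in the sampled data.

2 Hz

50 Hz mod fs = 2 Hz.
2 Hz ≤ fs/2 = 8 Hz, appears at 2 Hz.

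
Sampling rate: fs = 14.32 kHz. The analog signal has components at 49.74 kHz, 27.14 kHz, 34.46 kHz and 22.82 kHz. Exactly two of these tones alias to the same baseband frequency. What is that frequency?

fs/2 = 7.16 kHz.
49.74 kHz mod fs = 6.78 kHz.
6.78 kHz ≤ fs/2 = 7.16 kHz, appears at 6.78 kHz.
27.14 kHz mod fs = 12.82 kHz.
12.82 kHz > fs/2 = 7.16 kHz, folds to fs − 12.82 kHz = 1.5 kHz.
34.46 kHz mod fs = 5.82 kHz.
5.82 kHz ≤ fs/2 = 7.16 kHz, appears at 5.82 kHz.
22.82 kHz mod fs = 8.5 kHz.
8.5 kHz > fs/2 = 7.16 kHz, folds to fs − 8.5 kHz = 5.82 kHz.
22.82 kHz and 34.46 kHz both map to 5.82 kHz.

5.82 kHz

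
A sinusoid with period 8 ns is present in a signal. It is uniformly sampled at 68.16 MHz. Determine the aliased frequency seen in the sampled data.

11.32 MHz

T = 8 ns → f = 1/T = 125 MHz.
125 MHz mod fs = 56.84 MHz.
56.84 MHz > fs/2 = 34.08 MHz, folds to fs − 56.84 MHz = 11.32 MHz.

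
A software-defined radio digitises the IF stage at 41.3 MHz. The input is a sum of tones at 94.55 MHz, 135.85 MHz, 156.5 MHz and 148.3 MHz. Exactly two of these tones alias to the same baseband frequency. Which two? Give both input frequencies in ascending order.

fs/2 = 20.65 MHz.
94.55 MHz mod fs = 11.95 MHz.
11.95 MHz ≤ fs/2 = 20.65 MHz, appears at 11.95 MHz.
135.85 MHz mod fs = 11.95 MHz.
11.95 MHz ≤ fs/2 = 20.65 MHz, appears at 11.95 MHz.
156.5 MHz mod fs = 32.6 MHz.
32.6 MHz > fs/2 = 20.65 MHz, folds to fs − 32.6 MHz = 8.7 MHz.
148.3 MHz mod fs = 24.4 MHz.
24.4 MHz > fs/2 = 20.65 MHz, folds to fs − 24.4 MHz = 16.9 MHz.
94.55 MHz and 135.85 MHz both map to 11.95 MHz.

94.55 MHz, 135.85 MHz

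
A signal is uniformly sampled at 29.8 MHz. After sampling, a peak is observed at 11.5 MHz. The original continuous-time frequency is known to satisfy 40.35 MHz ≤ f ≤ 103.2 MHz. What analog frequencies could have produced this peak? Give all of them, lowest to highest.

Frequencies that alias to 11.5 MHz are k·fs ± 11.5 MHz for integer k ≥ 0.
k=0: 11.5 MHz.
k=1: 18.3 MHz, 41.3 MHz.
k=2: 48.1 MHz, 71.1 MHz.
k=3: 77.9 MHz, 100.9 MHz.
k=4: 107.7 MHz, 130.7 MHz.
Within [40.35 MHz, 103.2 MHz]: 41.3 MHz, 48.1 MHz, 71.1 MHz, 77.9 MHz, 100.9 MHz.

41.3 MHz, 48.1 MHz, 71.1 MHz, 77.9 MHz, 100.9 MHz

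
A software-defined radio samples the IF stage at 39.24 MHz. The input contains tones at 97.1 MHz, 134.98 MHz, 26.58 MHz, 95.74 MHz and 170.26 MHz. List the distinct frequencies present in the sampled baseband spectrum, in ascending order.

fs/2 = 19.62 MHz.
97.1 MHz mod fs = 18.62 MHz.
18.62 MHz ≤ fs/2 = 19.62 MHz, appears at 18.62 MHz.
134.98 MHz mod fs = 17.26 MHz.
17.26 MHz ≤ fs/2 = 19.62 MHz, appears at 17.26 MHz.
26.58 MHz > fs/2 = 19.62 MHz, folds to fs − 26.58 MHz = 12.66 MHz.
95.74 MHz mod fs = 17.26 MHz.
17.26 MHz ≤ fs/2 = 19.62 MHz, appears at 17.26 MHz.
170.26 MHz mod fs = 13.3 MHz.
13.3 MHz ≤ fs/2 = 19.62 MHz, appears at 13.3 MHz.
Distinct values: {12.66 MHz, 13.3 MHz, 17.26 MHz, 18.62 MHz}.

12.66 MHz, 13.3 MHz, 17.26 MHz, 18.62 MHz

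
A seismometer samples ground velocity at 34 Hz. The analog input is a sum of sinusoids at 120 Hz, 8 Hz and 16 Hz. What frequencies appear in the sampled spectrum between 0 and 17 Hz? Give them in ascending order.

8 Hz, 16 Hz

fs/2 = 17 Hz.
120 Hz mod fs = 18 Hz.
18 Hz > fs/2 = 17 Hz, folds to fs − 18 Hz = 16 Hz.
8 Hz ≤ fs/2 = 17 Hz, passes unchanged.
16 Hz ≤ fs/2 = 17 Hz, passes unchanged.
Distinct values: {8 Hz, 16 Hz}.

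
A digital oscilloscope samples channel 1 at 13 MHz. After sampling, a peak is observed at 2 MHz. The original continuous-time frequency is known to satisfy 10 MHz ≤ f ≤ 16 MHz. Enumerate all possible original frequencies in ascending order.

11 MHz, 15 MHz

Frequencies that alias to 2 MHz are k·fs ± 2 MHz for integer k ≥ 0.
k=0: 2 MHz.
k=1: 11 MHz, 15 MHz.
k=2: 24 MHz, 28 MHz.
Within [10 MHz, 16 MHz]: 11 MHz, 15 MHz.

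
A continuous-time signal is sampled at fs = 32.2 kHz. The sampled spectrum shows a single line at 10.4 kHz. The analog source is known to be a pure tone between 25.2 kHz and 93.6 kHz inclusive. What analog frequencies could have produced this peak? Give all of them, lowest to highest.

42.6 kHz, 54 kHz, 74.8 kHz, 86.2 kHz

Frequencies that alias to 10.4 kHz are k·fs ± 10.4 kHz for integer k ≥ 0.
k=0: 10.4 kHz.
k=1: 21.8 kHz, 42.6 kHz.
k=2: 54 kHz, 74.8 kHz.
k=3: 86.2 kHz, 107 kHz.
k=4: 118.4 kHz, 139.2 kHz.
Within [25.2 kHz, 93.6 kHz]: 42.6 kHz, 54 kHz, 74.8 kHz, 86.2 kHz.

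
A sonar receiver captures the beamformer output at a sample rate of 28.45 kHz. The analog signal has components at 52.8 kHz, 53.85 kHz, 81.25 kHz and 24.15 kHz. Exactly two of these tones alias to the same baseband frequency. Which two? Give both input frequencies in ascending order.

52.8 kHz, 81.25 kHz

fs/2 = 14.225 kHz.
52.8 kHz mod fs = 24.35 kHz.
24.35 kHz > fs/2 = 14.225 kHz, folds to fs − 24.35 kHz = 4.1 kHz.
53.85 kHz mod fs = 25.4 kHz.
25.4 kHz > fs/2 = 14.225 kHz, folds to fs − 25.4 kHz = 3.05 kHz.
81.25 kHz mod fs = 24.35 kHz.
24.35 kHz > fs/2 = 14.225 kHz, folds to fs − 24.35 kHz = 4.1 kHz.
24.15 kHz > fs/2 = 14.225 kHz, folds to fs − 24.15 kHz = 4.3 kHz.
52.8 kHz and 81.25 kHz both map to 4.1 kHz.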